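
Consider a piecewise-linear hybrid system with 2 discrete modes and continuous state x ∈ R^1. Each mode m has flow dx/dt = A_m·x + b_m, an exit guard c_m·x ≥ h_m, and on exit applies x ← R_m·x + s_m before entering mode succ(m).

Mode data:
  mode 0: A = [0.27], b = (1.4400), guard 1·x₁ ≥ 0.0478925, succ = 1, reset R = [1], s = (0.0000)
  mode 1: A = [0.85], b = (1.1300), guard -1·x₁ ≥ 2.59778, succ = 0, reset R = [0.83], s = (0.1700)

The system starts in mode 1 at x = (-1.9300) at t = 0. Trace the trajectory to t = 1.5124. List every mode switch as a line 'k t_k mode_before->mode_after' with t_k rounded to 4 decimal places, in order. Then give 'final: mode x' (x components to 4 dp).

1 0.8795 1->0
final: 0 -1.3624

Mode 1: guard c·x = 2.5978 hit at Δt = 0.8795 (t = 0.8795), x⁻ = (-2.5978) → reset → x⁺ = (-1.9862), jump to mode 0
Mode 0: flow for 0.6329 to horizon, guard not reached → x = (-1.3624)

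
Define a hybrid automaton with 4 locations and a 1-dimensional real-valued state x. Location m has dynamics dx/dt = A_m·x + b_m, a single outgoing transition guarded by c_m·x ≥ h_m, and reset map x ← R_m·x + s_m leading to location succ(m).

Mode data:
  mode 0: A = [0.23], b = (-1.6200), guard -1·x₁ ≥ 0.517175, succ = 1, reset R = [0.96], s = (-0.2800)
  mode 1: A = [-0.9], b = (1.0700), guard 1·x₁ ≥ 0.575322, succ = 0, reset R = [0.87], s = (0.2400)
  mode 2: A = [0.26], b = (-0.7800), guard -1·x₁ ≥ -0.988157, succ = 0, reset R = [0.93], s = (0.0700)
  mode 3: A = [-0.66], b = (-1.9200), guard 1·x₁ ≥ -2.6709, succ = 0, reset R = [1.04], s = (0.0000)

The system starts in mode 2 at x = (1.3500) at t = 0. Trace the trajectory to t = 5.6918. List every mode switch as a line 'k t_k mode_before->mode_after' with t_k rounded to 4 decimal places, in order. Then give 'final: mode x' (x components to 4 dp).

Mode 2: guard c·x = -0.9882 hit at Δt = 0.7626 (t = 0.7626), x⁻ = (0.9882) → reset → x⁺ = (0.9890), jump to mode 0
Mode 0: guard c·x = 0.5172 hit at Δt = 0.9659 (t = 1.7285), x⁻ = (-0.5172) → reset → x⁺ = (-0.7765), jump to mode 1
Mode 1: guard c·x = 0.5753 hit at Δt = 1.2935 (t = 3.0220), x⁻ = (0.5753) → reset → x⁺ = (0.7405), jump to mode 0
Mode 0: guard c·x = 0.5172 hit at Δt = 0.7910 (t = 3.8130), x⁻ = (-0.5172) → reset → x⁺ = (-0.7765), jump to mode 1
Mode 1: guard c·x = 0.5753 hit at Δt = 1.2935 (t = 5.1065), x⁻ = (0.5753) → reset → x⁺ = (0.7405), jump to mode 0
Mode 0: flow for 0.5853 to horizon, guard not reached → x = (-0.1677)

1 0.7626 2->0
2 1.7285 0->1
3 3.0220 1->0
4 3.8130 0->1
5 5.1065 1->0
final: 0 -0.1677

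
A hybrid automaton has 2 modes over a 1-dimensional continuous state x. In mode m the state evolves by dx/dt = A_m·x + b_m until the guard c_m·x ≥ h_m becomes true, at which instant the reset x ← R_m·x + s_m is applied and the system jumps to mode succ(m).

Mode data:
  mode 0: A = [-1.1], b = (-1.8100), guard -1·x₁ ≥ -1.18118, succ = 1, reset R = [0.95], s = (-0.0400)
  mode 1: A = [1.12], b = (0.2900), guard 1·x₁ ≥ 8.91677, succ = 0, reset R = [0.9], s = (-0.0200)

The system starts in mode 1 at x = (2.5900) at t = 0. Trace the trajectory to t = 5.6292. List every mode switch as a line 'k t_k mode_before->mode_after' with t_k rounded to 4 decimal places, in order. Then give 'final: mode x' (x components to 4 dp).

Mode 1: guard c·x = 8.9168 hit at Δt = 1.0443 (t = 1.0443), x⁻ = (8.9168) → reset → x⁺ = (8.0051), jump to mode 0
Mode 0: guard c·x = -1.1812 hit at Δt = 1.1163 (t = 2.1606), x⁻ = (1.1812) → reset → x⁺ = (1.0821), jump to mode 1
Mode 1: guard c·x = 8.9168 hit at Δt = 1.7171 (t = 3.8777), x⁻ = (8.9168) → reset → x⁺ = (8.0051), jump to mode 0
Mode 0: guard c·x = -1.1812 hit at Δt = 1.1163 (t = 4.9940), x⁻ = (1.1812) → reset → x⁺ = (1.0821), jump to mode 1
Mode 1: flow for 0.6352 to horizon, guard not reached → x = (2.4728)

1 1.0443 1->0
2 2.1606 0->1
3 3.8777 1->0
4 4.9940 0->1
final: 1 2.4728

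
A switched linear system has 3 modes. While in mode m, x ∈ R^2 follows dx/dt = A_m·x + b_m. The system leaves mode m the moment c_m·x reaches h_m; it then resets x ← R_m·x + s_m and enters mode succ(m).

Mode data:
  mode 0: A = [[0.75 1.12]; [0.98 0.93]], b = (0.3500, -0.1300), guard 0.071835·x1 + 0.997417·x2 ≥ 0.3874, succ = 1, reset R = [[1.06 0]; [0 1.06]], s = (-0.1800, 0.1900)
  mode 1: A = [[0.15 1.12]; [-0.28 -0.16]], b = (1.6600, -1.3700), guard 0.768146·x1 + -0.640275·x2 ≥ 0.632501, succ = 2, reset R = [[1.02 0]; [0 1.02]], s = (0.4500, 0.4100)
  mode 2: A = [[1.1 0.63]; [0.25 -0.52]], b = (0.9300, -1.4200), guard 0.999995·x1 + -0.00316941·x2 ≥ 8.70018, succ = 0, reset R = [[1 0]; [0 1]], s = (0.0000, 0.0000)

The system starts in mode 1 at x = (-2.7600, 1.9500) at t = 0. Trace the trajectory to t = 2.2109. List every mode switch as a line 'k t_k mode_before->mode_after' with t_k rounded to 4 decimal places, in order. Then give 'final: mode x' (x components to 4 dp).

1 1.3161 1->2
final: 2 5.4858 -0.0511

Mode 1: guard c·x = 0.6325 hit at Δt = 1.3161 (t = 1.3161), x⁻ = (0.9708, 0.1768) → reset → x⁺ = (1.4402, 0.5904), jump to mode 2
Mode 2: flow for 0.8948 to horizon, guard not reached → x = (5.4858, -0.0511)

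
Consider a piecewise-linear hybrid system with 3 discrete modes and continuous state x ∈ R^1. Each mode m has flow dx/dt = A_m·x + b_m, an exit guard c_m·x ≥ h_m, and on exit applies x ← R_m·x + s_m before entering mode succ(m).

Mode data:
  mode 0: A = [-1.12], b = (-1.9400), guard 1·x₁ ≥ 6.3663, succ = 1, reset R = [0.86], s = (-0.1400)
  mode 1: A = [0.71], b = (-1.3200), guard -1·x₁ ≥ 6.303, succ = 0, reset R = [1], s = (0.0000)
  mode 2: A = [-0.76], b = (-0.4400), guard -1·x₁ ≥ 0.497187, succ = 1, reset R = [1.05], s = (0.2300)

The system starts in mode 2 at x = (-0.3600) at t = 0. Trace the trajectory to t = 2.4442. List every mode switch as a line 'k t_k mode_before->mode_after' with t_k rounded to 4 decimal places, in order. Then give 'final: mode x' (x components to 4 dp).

1 1.2961 2->1
final: 1 -3.0015

Mode 2: guard c·x = 0.4972 hit at Δt = 1.2961 (t = 1.2961), x⁻ = (-0.4972) → reset → x⁺ = (-0.2920), jump to mode 1
Mode 1: flow for 1.1481 to horizon, guard not reached → x = (-3.0015)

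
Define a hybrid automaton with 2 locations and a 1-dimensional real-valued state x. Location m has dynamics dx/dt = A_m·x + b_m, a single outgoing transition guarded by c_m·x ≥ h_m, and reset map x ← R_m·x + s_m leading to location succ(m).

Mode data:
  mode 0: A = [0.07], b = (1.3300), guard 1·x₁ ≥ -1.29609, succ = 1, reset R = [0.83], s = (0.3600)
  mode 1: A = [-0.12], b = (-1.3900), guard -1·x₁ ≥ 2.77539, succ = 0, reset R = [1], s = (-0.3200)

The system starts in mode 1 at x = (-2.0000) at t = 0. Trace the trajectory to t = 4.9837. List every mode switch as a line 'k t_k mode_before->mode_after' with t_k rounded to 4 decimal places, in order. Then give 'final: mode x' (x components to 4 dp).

Mode 1: guard c·x = 2.7754 hit at Δt = 0.7031 (t = 0.7031), x⁻ = (-2.7754) → reset → x⁺ = (-3.0954), jump to mode 0
Mode 0: guard c·x = -1.2961 hit at Δt = 1.5311 (t = 2.2342), x⁻ = (-1.2961) → reset → x⁺ = (-0.7158), jump to mode 1
Mode 1: guard c·x = 2.7754 hit at Δt = 1.7511 (t = 3.9853), x⁻ = (-2.7754) → reset → x⁺ = (-3.0954), jump to mode 0
Mode 0: flow for 0.9984 to horizon, guard not reached → x = (-1.9441)

1 0.7031 1->0
2 2.2342 0->1
3 3.9853 1->0
final: 0 -1.9441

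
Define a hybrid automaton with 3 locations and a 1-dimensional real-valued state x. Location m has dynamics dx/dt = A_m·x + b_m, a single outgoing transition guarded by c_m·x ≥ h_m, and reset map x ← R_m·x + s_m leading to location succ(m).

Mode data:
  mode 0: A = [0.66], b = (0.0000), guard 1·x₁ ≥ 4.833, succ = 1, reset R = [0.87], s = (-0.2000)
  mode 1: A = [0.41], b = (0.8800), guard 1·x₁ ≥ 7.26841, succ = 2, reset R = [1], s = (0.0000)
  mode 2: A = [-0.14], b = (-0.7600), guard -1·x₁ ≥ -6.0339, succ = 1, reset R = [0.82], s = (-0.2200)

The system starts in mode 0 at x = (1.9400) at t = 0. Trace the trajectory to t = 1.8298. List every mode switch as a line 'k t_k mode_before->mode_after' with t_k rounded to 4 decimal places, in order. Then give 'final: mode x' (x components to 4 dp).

1 1.3830 0->1
final: 1 5.2413

Mode 0: guard c·x = 4.8330 hit at Δt = 1.3830 (t = 1.3830), x⁻ = (4.8330) → reset → x⁺ = (4.0047), jump to mode 1
Mode 1: flow for 0.4468 to horizon, guard not reached → x = (5.2413)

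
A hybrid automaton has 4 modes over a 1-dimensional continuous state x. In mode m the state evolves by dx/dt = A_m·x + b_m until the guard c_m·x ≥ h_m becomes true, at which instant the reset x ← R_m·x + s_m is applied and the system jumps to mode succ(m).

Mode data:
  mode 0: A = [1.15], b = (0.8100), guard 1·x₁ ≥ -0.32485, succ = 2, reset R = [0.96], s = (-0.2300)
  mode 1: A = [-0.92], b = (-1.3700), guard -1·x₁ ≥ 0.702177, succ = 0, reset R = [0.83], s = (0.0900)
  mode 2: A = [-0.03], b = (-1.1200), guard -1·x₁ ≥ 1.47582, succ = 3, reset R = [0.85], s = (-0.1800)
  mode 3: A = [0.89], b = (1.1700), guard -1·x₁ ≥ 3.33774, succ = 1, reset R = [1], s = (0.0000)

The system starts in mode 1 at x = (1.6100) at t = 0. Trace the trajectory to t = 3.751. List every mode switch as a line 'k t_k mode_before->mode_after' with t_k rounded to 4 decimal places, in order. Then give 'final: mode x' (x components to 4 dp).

1 1.4899 1->0
2 1.9981 0->2
3 2.8552 2->3
final: 3 -1.5806

Mode 1: guard c·x = 0.7022 hit at Δt = 1.4899 (t = 1.4899), x⁻ = (-0.7022) → reset → x⁺ = (-0.4928), jump to mode 0
Mode 0: guard c·x = -0.3249 hit at Δt = 0.5082 (t = 1.9981), x⁻ = (-0.3249) → reset → x⁺ = (-0.5419), jump to mode 2
Mode 2: guard c·x = 1.4758 hit at Δt = 0.8571 (t = 2.8552), x⁻ = (-1.4758) → reset → x⁺ = (-1.4344), jump to mode 3
Mode 3: flow for 0.8958 to horizon, guard not reached → x = (-1.5806)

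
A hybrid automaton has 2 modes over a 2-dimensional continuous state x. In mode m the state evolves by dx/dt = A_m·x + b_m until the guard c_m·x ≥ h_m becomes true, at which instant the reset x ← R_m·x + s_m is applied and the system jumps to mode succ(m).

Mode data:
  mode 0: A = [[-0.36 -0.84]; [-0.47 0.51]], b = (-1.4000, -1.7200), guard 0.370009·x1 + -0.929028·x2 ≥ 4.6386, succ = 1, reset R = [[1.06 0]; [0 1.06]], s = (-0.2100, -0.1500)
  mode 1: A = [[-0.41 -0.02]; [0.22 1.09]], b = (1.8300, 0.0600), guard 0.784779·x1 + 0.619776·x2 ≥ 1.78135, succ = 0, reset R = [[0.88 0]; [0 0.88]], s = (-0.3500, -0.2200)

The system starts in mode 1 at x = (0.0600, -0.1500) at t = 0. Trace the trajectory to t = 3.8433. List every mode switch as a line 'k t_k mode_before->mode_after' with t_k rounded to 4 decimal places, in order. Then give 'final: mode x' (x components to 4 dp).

1 1.5101 1->0
2 2.8898 0->1
final: 1 2.4170 -13.0085

Mode 1: guard c·x = 1.7813 hit at Δt = 1.5101 (t = 1.5101), x⁻ = (2.0937, 0.2231) → reset → x⁺ = (1.4924, -0.0237), jump to mode 0
Mode 0: guard c·x = 4.6386 hit at Δt = 1.3797 (t = 2.8898), x⁻ = (1.3672, -4.4485) → reset → x⁺ = (1.2392, -4.8654), jump to mode 1
Mode 1: flow for 0.9535 to horizon, guard not reached → x = (2.4170, -13.0085)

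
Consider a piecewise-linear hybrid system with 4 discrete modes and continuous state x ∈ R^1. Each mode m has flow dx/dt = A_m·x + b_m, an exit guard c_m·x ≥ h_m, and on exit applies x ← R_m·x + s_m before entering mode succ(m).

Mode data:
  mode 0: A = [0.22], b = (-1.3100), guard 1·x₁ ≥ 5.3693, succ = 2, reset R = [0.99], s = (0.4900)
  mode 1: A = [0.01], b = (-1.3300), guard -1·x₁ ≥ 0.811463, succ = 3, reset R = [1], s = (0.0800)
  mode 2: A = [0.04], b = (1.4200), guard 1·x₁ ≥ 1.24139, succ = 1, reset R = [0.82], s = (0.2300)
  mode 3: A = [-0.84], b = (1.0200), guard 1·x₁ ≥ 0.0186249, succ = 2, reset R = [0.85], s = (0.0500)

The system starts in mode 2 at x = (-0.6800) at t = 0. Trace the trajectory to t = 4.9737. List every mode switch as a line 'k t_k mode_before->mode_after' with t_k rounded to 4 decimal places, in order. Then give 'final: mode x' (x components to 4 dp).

Mode 2: guard c·x = 1.2414 hit at Δt = 1.3428 (t = 1.3428), x⁻ = (1.2414) → reset → x⁺ = (1.2479), jump to mode 1
Mode 1: guard c·x = 0.8115 hit at Δt = 1.5510 (t = 2.8938), x⁻ = (-0.8115) → reset → x⁺ = (-0.7315), jump to mode 3
Mode 3: guard c·x = 0.0186 hit at Δt = 0.5797 (t = 3.4735), x⁻ = (0.0186) → reset → x⁺ = (0.0658), jump to mode 2
Mode 2: guard c·x = 1.2414 hit at Δt = 0.8130 (t = 4.2865), x⁻ = (1.2414) → reset → x⁺ = (1.2479), jump to mode 1
Mode 1: flow for 0.6872 to horizon, guard not reached → x = (0.3394)

1 1.3428 2->1
2 2.8938 1->3
3 3.4735 3->2
4 4.2865 2->1
final: 1 0.3394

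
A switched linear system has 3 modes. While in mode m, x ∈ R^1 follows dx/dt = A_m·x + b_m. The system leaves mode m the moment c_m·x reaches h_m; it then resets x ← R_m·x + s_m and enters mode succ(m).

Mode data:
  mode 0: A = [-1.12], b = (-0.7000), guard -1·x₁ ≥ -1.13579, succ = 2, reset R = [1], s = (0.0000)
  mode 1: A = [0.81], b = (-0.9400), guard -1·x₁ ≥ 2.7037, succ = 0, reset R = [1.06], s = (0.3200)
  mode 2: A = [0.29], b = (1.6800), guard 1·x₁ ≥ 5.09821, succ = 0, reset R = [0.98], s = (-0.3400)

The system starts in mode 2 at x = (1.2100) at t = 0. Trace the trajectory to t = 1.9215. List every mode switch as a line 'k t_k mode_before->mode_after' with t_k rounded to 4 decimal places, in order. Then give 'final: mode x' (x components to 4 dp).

1 1.5228 2->0
final: 0 2.7541

Mode 2: guard c·x = 5.0982 hit at Δt = 1.5228 (t = 1.5228), x⁻ = (5.0982) → reset → x⁺ = (4.6562), jump to mode 0
Mode 0: flow for 0.3987 to horizon, guard not reached → x = (2.7541)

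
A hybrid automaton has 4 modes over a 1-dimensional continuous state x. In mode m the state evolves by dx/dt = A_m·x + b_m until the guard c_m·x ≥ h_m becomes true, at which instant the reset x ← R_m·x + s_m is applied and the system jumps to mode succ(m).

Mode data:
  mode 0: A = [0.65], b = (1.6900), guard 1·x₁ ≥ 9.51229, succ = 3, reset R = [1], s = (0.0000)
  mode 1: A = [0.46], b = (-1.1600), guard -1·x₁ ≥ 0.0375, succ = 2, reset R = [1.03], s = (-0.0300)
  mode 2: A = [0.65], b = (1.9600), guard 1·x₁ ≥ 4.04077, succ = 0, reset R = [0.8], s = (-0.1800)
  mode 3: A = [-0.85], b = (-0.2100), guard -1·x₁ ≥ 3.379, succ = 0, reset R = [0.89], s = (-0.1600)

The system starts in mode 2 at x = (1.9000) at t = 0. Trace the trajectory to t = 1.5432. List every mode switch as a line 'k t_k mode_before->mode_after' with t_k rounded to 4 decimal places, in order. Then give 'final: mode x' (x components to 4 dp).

1 0.5562 2->0
final: 0 8.1367

Mode 2: guard c·x = 4.0408 hit at Δt = 0.5562 (t = 0.5562), x⁻ = (4.0408) → reset → x⁺ = (3.0526), jump to mode 0
Mode 0: flow for 0.9870 to horizon, guard not reached → x = (8.1367)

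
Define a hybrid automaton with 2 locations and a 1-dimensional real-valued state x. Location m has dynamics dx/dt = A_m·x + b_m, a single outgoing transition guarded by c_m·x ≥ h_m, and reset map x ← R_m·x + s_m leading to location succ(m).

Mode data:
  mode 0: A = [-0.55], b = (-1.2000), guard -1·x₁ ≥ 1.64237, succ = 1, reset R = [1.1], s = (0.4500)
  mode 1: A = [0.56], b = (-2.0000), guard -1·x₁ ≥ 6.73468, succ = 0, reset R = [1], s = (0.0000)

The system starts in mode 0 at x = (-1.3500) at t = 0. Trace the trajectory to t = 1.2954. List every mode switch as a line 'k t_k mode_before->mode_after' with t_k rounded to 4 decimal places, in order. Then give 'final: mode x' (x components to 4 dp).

1 0.7874 0->1
final: 1 -2.9783

Mode 0: guard c·x = 1.6424 hit at Δt = 0.7874 (t = 0.7874), x⁻ = (-1.6424) → reset → x⁺ = (-1.3566), jump to mode 1
Mode 1: flow for 0.5080 to horizon, guard not reached → x = (-2.9783)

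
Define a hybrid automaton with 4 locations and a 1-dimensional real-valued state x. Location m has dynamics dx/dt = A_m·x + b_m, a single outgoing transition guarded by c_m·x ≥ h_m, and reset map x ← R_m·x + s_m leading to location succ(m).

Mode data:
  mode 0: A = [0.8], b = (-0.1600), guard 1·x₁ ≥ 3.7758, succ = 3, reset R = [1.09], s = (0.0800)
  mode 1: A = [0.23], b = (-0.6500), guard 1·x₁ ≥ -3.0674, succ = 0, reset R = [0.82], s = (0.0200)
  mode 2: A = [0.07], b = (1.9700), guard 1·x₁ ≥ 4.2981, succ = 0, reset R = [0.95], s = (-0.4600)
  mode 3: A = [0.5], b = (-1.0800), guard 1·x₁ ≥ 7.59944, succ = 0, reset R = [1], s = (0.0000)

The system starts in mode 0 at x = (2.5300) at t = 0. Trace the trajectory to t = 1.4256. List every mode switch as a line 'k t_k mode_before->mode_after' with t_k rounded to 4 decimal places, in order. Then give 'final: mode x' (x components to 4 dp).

1 0.5354 0->3
final: 3 5.3369

Mode 0: guard c·x = 3.7758 hit at Δt = 0.5354 (t = 0.5354), x⁻ = (3.7758) → reset → x⁺ = (4.1956), jump to mode 3
Mode 3: flow for 0.8902 to horizon, guard not reached → x = (5.3369)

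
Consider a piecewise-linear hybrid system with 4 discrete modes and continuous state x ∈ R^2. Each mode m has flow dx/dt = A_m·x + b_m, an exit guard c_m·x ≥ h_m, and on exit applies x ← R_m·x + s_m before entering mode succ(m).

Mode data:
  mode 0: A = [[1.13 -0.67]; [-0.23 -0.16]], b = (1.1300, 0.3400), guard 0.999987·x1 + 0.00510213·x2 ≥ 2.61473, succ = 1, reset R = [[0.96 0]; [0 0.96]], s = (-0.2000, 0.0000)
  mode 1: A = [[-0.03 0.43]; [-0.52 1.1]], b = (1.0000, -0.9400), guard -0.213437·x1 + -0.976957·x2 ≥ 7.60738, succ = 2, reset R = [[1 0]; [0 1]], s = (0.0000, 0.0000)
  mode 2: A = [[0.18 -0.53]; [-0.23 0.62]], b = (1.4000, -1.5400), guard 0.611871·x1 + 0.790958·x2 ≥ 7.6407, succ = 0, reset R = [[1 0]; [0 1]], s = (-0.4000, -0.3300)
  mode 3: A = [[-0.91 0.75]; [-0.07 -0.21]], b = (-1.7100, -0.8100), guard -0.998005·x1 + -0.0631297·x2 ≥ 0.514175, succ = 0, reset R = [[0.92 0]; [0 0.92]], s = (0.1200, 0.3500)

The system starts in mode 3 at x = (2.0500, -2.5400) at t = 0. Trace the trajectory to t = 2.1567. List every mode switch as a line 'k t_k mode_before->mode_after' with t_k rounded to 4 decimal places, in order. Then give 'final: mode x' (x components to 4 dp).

Mode 3: guard c·x = 0.5142 hit at Δt = 0.5469 (t = 0.5469), x⁻ = (-0.3438, -2.7096) → reset → x⁺ = (-0.1963, -2.1428), jump to mode 0
Mode 0: guard c·x = 2.6147 hit at Δt = 0.7876 (t = 1.3345), x⁻ = (2.6240, -1.8164) → reset → x⁺ = (2.3191, -1.7438), jump to mode 1
Mode 1: flow for 0.8222 to horizon, guard not reached → x = (1.6604, -7.0865)

1 0.5469 3->0
2 1.3345 0->1
final: 1 1.6604 -7.0865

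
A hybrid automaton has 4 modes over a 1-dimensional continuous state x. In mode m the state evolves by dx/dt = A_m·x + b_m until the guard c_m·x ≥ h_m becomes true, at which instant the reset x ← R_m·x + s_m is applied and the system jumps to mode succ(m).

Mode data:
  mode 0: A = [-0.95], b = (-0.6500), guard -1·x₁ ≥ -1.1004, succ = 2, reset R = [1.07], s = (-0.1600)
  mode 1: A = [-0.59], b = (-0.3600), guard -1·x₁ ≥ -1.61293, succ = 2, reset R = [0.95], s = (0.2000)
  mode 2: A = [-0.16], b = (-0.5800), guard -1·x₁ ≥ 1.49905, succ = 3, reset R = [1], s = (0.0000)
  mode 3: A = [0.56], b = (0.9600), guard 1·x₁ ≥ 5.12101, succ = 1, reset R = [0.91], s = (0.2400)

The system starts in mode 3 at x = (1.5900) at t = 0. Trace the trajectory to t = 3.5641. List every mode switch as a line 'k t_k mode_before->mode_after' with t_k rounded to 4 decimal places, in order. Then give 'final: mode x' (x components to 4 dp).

1 1.2980 3->1
2 2.8365 1->2
final: 2 1.1435

Mode 3: guard c·x = 5.1210 hit at Δt = 1.2980 (t = 1.2980), x⁻ = (5.1210) → reset → x⁺ = (4.9001), jump to mode 1
Mode 1: guard c·x = -1.6129 hit at Δt = 1.5385 (t = 2.8365), x⁻ = (1.6129) → reset → x⁺ = (1.7323), jump to mode 2
Mode 2: flow for 0.7276 to horizon, guard not reached → x = (1.1435)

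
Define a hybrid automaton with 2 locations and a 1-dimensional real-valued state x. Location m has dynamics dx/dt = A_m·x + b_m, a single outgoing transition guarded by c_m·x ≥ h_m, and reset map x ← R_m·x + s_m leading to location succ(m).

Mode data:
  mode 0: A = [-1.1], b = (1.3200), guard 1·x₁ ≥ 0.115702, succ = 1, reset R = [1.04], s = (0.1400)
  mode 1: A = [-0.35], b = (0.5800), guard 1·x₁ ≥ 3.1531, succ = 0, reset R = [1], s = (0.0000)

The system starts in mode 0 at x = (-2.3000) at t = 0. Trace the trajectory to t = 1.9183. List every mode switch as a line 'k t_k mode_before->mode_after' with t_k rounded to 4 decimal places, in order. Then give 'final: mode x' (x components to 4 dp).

Mode 0: guard c·x = 0.1157 hit at Δt = 1.0653 (t = 1.0653), x⁻ = (0.1157) → reset → x⁺ = (0.2603), jump to mode 1
Mode 1: flow for 0.8530 to horizon, guard not reached → x = (0.6209)

1 1.0653 0->1
final: 1 0.6209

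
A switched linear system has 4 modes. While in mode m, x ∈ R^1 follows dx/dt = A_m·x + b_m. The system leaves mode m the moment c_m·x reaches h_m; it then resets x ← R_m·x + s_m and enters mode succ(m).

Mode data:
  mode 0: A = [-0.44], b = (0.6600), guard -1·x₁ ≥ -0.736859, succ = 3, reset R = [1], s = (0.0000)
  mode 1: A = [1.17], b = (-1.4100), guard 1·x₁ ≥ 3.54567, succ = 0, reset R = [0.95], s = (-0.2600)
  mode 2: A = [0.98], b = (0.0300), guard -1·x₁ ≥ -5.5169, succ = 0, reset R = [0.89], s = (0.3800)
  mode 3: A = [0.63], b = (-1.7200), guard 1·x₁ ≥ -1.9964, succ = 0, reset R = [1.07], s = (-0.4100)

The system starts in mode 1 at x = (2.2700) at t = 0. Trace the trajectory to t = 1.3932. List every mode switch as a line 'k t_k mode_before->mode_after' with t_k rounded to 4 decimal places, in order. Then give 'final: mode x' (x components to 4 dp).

1 0.6731 1->0
final: 0 2.6716

Mode 1: guard c·x = 3.5457 hit at Δt = 0.6731 (t = 0.6731), x⁻ = (3.5457) → reset → x⁺ = (3.1084), jump to mode 0
Mode 0: flow for 0.7201 to horizon, guard not reached → x = (2.6716)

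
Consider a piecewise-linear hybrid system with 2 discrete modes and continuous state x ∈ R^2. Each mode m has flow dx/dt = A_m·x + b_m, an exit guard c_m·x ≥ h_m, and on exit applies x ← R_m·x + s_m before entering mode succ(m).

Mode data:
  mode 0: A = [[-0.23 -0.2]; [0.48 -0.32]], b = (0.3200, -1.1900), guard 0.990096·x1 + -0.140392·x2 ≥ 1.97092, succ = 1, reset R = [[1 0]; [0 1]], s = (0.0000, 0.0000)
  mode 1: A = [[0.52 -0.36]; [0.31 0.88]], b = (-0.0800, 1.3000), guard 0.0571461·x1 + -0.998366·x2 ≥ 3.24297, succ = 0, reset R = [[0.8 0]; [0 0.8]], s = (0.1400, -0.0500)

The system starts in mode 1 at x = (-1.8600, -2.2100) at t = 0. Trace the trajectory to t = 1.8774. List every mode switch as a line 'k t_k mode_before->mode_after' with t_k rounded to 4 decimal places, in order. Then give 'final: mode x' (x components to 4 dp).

Mode 1: guard c·x = 3.2430 hit at Δt = 0.6787 (t = 0.6787), x⁻ = (-1.9233, -3.3584) → reset → x⁺ = (-1.3987, -2.7367), jump to mode 0
Mode 0: flow for 1.1987 to horizon, guard not reached → x = (-0.0660, -3.3705)

1 0.6787 1->0
final: 0 -0.0660 -3.3705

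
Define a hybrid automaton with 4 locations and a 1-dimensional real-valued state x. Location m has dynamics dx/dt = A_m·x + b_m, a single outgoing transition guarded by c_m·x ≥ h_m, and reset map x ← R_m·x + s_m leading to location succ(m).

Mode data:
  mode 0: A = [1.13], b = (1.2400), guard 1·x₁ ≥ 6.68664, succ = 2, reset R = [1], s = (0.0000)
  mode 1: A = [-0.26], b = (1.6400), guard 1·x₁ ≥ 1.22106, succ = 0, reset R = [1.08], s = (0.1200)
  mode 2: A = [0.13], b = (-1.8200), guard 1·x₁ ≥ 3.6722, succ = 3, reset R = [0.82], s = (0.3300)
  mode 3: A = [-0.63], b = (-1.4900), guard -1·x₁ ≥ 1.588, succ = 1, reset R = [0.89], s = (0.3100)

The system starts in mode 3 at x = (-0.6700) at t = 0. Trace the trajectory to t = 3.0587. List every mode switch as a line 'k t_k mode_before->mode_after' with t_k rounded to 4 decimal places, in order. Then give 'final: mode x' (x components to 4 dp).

1 1.2380 3->1
2 2.6855 1->0
final: 0 2.7691

Mode 3: guard c·x = 1.5880 hit at Δt = 1.2380 (t = 1.2380), x⁻ = (-1.5880) → reset → x⁺ = (-1.1033), jump to mode 1
Mode 1: guard c·x = 1.2211 hit at Δt = 1.4475 (t = 2.6855), x⁻ = (1.2211) → reset → x⁺ = (1.4387), jump to mode 0
Mode 0: flow for 0.3732 to horizon, guard not reached → x = (2.7691)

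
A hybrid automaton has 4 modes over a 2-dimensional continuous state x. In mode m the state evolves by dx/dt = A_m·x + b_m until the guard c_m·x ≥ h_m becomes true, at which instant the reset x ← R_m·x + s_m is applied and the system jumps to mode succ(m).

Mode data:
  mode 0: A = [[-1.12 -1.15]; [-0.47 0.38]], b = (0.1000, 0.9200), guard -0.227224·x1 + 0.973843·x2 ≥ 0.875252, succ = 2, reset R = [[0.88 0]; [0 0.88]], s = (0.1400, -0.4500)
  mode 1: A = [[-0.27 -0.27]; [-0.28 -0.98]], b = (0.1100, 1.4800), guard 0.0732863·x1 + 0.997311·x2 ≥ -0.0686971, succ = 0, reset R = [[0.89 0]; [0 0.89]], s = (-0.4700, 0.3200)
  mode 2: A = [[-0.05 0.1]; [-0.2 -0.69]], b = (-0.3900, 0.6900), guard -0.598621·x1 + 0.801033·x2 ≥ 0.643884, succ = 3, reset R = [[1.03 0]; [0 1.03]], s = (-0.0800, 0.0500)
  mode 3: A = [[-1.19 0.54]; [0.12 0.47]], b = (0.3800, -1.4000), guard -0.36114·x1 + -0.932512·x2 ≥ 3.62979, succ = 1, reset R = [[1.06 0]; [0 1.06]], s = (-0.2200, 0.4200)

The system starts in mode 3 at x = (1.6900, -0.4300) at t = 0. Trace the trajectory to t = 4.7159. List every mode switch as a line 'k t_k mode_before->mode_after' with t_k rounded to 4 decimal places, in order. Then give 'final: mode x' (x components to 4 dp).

1 1.5090 3->1
2 2.6852 1->0
3 3.1011 0->2
4 3.6014 2->3
final: 3 -0.0302 -1.1263

Mode 3: guard c·x = 3.6298 hit at Δt = 1.5090 (t = 1.5090), x⁻ = (-0.3427, -3.7598) → reset → x⁺ = (-0.5833, -3.5654), jump to mode 1
Mode 1: guard c·x = -0.0687 hit at Δt = 1.1762 (t = 2.6852), x⁻ = (0.0634, -0.0735) → reset → x⁺ = (-0.4136, 0.2546), jump to mode 0
Mode 0: guard c·x = 0.8753 hit at Δt = 0.4159 (t = 3.1011), x⁻ = (-0.4327, 0.7978) → reset → x⁺ = (-0.2408, 0.2521), jump to mode 2
Mode 2: guard c·x = 0.6439 hit at Δt = 0.5003 (t = 3.6014), x⁻ = (-0.4087, 0.4984) → reset → x⁺ = (-0.5009, 0.5634), jump to mode 3
Mode 3: flow for 1.1145 to horizon, guard not reached → x = (-0.0302, -1.1263)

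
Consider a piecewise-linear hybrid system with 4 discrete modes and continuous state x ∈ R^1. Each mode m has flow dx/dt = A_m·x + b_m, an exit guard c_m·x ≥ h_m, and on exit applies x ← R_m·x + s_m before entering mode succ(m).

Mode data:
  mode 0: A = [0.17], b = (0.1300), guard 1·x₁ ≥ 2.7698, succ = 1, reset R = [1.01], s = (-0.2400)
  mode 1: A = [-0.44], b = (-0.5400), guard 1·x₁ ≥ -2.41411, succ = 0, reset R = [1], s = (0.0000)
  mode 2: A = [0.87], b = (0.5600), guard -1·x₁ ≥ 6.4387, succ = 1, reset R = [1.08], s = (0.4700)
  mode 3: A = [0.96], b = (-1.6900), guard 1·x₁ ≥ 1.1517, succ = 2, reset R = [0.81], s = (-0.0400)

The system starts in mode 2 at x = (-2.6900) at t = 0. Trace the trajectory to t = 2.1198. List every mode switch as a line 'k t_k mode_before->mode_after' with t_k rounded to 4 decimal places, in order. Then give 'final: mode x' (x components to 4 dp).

Mode 2: guard c·x = 6.4387 hit at Δt = 1.1965 (t = 1.1965), x⁻ = (-6.4387) → reset → x⁺ = (-6.4838), jump to mode 1
Mode 1: flow for 0.9233 to horizon, guard not reached → x = (-4.7289)

1 1.1965 2->1
final: 1 -4.7289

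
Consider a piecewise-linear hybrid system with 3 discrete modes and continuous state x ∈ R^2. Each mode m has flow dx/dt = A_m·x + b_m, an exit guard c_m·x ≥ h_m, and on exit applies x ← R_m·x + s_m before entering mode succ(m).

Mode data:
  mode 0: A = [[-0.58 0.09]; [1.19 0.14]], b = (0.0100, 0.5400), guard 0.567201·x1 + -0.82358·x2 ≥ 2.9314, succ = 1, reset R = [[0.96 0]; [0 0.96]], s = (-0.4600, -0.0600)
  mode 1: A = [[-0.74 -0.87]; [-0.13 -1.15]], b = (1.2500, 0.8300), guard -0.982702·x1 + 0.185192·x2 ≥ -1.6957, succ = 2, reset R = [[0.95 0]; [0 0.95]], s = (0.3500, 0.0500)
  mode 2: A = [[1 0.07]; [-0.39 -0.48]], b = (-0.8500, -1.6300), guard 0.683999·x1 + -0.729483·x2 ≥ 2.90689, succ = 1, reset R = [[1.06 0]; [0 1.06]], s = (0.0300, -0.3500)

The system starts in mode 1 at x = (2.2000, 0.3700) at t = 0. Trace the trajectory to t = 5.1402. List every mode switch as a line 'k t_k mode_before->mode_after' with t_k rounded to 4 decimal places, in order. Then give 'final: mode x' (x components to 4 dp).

1 0.6780 1->2
2 1.3016 2->1
3 4.1151 1->2
4 4.7358 2->1
final: 1 3.2232 -0.8167

Mode 1: guard c·x = -1.6957 hit at Δt = 0.6780 (t = 0.6780), x⁻ = (1.8085, 0.4401) → reset → x⁺ = (2.0681, 0.4681), jump to mode 2
Mode 2: guard c·x = 2.9069 hit at Δt = 0.6236 (t = 1.3016), x⁻ = (3.1079, -1.0707) → reset → x⁺ = (3.3244, -1.4849), jump to mode 1
Mode 1: guard c·x = -1.6957 hit at Δt = 2.8135 (t = 4.1151), x⁻ = (1.8000, 0.3952) → reset → x⁺ = (2.0600, 0.4254), jump to mode 2
Mode 2: guard c·x = 2.9069 hit at Δt = 0.6206 (t = 4.7358), x⁻ = (3.0843, -1.0929) → reset → x⁺ = (3.2994, -1.5084), jump to mode 1
Mode 1: flow for 0.4044 to horizon, guard not reached → x = (3.2232, -0.8167)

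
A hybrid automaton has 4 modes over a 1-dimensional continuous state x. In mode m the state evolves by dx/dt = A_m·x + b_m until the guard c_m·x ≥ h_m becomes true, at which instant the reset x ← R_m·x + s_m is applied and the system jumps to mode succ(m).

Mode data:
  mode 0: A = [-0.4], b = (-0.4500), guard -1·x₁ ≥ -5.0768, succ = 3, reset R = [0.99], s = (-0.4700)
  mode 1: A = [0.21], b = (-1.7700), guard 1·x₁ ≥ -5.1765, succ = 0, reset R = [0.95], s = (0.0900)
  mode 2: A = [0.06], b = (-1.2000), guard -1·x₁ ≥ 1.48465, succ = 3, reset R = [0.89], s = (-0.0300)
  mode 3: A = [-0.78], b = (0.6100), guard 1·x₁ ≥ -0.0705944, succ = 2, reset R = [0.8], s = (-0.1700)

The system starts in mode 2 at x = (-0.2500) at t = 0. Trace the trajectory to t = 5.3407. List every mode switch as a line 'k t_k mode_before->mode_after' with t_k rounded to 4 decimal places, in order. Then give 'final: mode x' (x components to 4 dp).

1 0.9864 2->3
2 2.1622 3->2
3 3.1680 2->3
4 4.3438 3->2
final: 2 -1.4733

Mode 2: guard c·x = 1.4847 hit at Δt = 0.9864 (t = 0.9864), x⁻ = (-1.4846) → reset → x⁺ = (-1.3513), jump to mode 3
Mode 3: guard c·x = -0.0706 hit at Δt = 1.1758 (t = 2.1622), x⁻ = (-0.0706) → reset → x⁺ = (-0.2265), jump to mode 2
Mode 2: guard c·x = 1.4847 hit at Δt = 1.0058 (t = 3.1680), x⁻ = (-1.4847) → reset → x⁺ = (-1.3513), jump to mode 3
Mode 3: guard c·x = -0.0706 hit at Δt = 1.1758 (t = 4.3438), x⁻ = (-0.0706) → reset → x⁺ = (-0.2265), jump to mode 2
Mode 2: flow for 0.9969 to horizon, guard not reached → x = (-1.4733)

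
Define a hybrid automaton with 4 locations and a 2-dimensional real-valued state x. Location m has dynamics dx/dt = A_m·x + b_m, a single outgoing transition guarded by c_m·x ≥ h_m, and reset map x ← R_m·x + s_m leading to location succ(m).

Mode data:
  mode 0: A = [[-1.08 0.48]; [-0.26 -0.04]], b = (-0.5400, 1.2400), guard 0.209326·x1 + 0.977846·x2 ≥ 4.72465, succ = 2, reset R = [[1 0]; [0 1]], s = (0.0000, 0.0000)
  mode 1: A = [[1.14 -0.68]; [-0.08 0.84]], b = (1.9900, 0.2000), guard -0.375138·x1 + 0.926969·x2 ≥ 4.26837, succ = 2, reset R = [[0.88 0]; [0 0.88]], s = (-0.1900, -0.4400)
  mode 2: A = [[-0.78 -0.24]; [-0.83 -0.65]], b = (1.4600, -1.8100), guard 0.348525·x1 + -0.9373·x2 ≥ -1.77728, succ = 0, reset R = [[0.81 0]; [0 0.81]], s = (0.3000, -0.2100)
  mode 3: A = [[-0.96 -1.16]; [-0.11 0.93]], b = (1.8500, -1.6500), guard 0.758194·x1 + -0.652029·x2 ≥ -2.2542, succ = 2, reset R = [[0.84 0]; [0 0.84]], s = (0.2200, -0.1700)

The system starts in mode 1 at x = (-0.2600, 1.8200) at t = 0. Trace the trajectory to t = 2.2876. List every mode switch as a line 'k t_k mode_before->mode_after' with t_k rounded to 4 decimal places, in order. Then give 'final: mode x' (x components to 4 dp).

1 0.9590 1->2
2 1.4482 2->0
final: 0 0.2769 2.2291

Mode 1: guard c·x = 4.2684 hit at Δt = 0.9590 (t = 0.9590), x⁻ = (-0.5207, 4.3939) → reset → x⁺ = (-0.6482, 3.4267), jump to mode 2
Mode 2: guard c·x = -1.7773 hit at Δt = 0.4892 (t = 1.4482), x⁻ = (-0.0997, 1.8591) → reset → x⁺ = (0.2192, 1.2959), jump to mode 0
Mode 0: flow for 0.8394 to horizon, guard not reached → x = (0.2769, 2.2291)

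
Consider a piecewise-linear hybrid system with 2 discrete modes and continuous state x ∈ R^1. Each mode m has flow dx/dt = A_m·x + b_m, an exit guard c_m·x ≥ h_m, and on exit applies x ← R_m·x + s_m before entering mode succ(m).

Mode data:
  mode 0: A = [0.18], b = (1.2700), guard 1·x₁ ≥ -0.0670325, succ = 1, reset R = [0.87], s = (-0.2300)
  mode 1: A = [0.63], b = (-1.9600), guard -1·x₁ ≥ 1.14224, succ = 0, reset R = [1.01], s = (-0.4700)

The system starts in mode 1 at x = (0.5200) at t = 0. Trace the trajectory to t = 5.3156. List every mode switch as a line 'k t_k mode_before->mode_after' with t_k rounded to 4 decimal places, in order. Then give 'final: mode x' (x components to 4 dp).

Mode 1: guard c·x = 1.1422 hit at Δt = 0.7867 (t = 0.7867), x⁻ = (-1.1422) → reset → x⁺ = (-1.6237), jump to mode 0
Mode 0: guard c·x = -0.0670 hit at Δt = 1.3999 (t = 2.1866), x⁻ = (-0.0670) → reset → x⁺ = (-0.2883), jump to mode 1
Mode 1: guard c·x = 1.1422 hit at Δt = 0.3557 (t = 2.5423), x⁻ = (-1.1422) → reset → x⁺ = (-1.6237), jump to mode 0
Mode 0: guard c·x = -0.0670 hit at Δt = 1.3999 (t = 3.9422), x⁻ = (-0.0670) → reset → x⁺ = (-0.2883), jump to mode 1
Mode 1: guard c·x = 1.1422 hit at Δt = 0.3557 (t = 4.2979), x⁻ = (-1.1422) → reset → x⁺ = (-1.6237), jump to mode 0
Mode 0: flow for 1.0177 to horizon, guard not reached → x = (-0.5317)

1 0.7867 1->0
2 2.1866 0->1
3 2.5423 1->0
4 3.9422 0->1
5 4.2979 1->0
final: 0 -0.5317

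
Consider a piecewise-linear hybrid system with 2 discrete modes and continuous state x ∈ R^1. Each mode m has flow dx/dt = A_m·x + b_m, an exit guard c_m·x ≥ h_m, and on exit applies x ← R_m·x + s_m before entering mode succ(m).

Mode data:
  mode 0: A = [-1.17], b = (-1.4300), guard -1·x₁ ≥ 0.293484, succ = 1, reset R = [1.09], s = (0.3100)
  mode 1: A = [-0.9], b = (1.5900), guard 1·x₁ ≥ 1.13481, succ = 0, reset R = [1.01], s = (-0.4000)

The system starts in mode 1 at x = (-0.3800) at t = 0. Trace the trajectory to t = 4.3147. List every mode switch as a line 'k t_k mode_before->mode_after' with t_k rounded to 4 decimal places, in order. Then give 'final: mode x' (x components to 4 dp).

Mode 1: guard c·x = 1.1348 hit at Δt = 1.3589 (t = 1.3589), x⁻ = (1.1348) → reset → x⁺ = (0.7462), jump to mode 0
Mode 0: guard c·x = 0.2935 hit at Δt = 0.6420 (t = 2.0009), x⁻ = (-0.2935) → reset → x⁺ = (-0.0099), jump to mode 1
Mode 1: guard c·x = 1.1348 hit at Δt = 1.1486 (t = 3.1495), x⁻ = (1.1348) → reset → x⁺ = (0.7462), jump to mode 0
Mode 0: guard c·x = 0.2935 hit at Δt = 0.6420 (t = 3.7915), x⁻ = (-0.2935) → reset → x⁺ = (-0.0099), jump to mode 1
Mode 1: flow for 0.5232 to horizon, guard not reached → x = (0.6573)

1 1.3589 1->0
2 2.0009 0->1
3 3.1495 1->0
4 3.7915 0->1
final: 1 0.6573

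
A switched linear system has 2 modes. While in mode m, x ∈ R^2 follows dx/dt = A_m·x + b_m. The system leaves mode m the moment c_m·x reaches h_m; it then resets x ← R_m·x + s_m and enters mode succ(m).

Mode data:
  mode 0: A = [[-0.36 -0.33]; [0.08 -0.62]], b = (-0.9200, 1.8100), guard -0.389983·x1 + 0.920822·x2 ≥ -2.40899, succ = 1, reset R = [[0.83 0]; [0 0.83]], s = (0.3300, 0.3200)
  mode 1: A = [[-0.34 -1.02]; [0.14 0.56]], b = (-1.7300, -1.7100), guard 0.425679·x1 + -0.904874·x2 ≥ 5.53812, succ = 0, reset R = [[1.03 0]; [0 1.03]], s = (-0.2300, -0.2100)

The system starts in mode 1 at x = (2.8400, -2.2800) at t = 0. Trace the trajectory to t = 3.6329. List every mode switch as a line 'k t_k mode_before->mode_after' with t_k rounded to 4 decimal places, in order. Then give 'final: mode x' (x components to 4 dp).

Mode 1: guard c·x = 5.5381 hit at Δt = 0.7178 (t = 0.7178), x⁻ = (3.3267, -4.5554) → reset → x⁺ = (3.1965, -4.9020), jump to mode 0
Mode 0: guard c·x = -2.4090 hit at Δt = 0.8359 (t = 1.5537), x⁻ = (2.4205, -1.5910) → reset → x⁺ = (2.3390, -1.0005), jump to mode 1
Mode 1: guard c·x = 5.5381 hit at Δt = 1.3142 (t = 2.8679), x⁻ = (2.7254, -4.8382) → reset → x⁺ = (2.5772, -5.1934), jump to mode 0
Mode 0: flow for 0.7650 to horizon, guard not reached → x = (2.0926, -2.0139)

1 0.7178 1->0
2 1.5537 0->1
3 2.8679 1->0
final: 0 2.0926 -2.0139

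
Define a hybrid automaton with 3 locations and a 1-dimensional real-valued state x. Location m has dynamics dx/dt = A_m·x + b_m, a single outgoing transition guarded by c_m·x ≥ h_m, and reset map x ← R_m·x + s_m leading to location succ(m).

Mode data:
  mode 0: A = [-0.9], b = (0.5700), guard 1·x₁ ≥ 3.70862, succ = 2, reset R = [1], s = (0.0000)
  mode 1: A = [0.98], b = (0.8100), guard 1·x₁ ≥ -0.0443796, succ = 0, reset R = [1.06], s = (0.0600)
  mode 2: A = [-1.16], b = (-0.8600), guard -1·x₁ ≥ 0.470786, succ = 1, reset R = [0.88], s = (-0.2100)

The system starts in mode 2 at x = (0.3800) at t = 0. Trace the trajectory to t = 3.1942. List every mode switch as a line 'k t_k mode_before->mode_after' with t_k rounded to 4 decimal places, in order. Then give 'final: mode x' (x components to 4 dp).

Mode 2: guard c·x = 0.4708 hit at Δt = 1.2256 (t = 1.2256), x⁻ = (-0.4708) → reset → x⁺ = (-0.6243), jump to mode 1
Mode 1: guard c·x = -0.0444 hit at Δt = 1.3802 (t = 2.6058), x⁻ = (-0.0444) → reset → x⁺ = (0.0130), jump to mode 0
Mode 0: flow for 0.5884 to horizon, guard not reached → x = (0.2680)

1 1.2256 2->1
2 2.6058 1->0
final: 0 0.2680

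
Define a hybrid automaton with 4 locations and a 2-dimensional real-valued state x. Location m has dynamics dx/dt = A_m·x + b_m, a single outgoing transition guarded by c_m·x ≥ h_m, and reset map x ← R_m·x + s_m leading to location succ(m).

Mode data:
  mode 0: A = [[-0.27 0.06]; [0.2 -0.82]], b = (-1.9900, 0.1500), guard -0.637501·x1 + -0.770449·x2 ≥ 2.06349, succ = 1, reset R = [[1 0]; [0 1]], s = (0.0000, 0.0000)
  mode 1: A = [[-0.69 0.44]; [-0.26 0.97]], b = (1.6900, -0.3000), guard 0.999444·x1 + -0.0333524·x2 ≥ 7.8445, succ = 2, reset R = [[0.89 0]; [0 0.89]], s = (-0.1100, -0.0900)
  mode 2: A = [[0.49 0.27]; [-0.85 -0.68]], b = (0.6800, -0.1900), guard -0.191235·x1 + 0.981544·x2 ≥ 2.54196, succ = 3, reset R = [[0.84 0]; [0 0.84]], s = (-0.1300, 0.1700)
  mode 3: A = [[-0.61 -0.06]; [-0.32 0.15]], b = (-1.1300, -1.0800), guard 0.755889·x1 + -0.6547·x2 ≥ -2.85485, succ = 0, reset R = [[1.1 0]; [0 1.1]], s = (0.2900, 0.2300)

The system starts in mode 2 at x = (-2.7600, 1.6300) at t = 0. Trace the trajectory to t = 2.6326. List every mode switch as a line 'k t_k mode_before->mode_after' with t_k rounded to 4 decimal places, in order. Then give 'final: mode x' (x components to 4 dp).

1 0.4300 2->3
2 2.0138 3->0
final: 0 -2.8982 1.1536

Mode 2: guard c·x = 2.5420 hit at Δt = 0.4300 (t = 0.4300), x⁻ = (-2.8450, 2.0355) → reset → x⁺ = (-2.5198, 1.8798), jump to mode 3
Mode 3: guard c·x = -2.8548 hit at Δt = 1.5838 (t = 2.0138), x⁻ = (-2.2189, 1.7987) → reset → x⁺ = (-2.1508, 2.2085), jump to mode 0
Mode 0: flow for 0.6188 to horizon, guard not reached → x = (-2.8982, 1.1536)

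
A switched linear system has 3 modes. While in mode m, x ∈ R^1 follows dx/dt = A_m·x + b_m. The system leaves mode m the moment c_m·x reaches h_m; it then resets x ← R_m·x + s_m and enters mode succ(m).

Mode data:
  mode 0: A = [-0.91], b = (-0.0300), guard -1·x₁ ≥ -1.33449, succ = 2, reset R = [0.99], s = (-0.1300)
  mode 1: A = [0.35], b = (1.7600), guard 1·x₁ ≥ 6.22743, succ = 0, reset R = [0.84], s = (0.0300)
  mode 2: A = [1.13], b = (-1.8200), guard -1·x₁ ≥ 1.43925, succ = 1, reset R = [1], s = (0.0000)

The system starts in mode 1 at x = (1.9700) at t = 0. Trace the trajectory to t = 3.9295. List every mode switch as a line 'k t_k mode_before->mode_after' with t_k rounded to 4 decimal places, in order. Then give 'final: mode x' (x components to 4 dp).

1 1.3577 1->0
2 2.8452 0->2
final: 2 0.1823

Mode 1: guard c·x = 6.2274 hit at Δt = 1.3577 (t = 1.3577), x⁻ = (6.2274) → reset → x⁺ = (5.2610), jump to mode 0
Mode 0: guard c·x = -1.3345 hit at Δt = 1.4875 (t = 2.8452), x⁻ = (1.3345) → reset → x⁺ = (1.1911), jump to mode 2
Mode 2: flow for 1.0843 to horizon, guard not reached → x = (0.1823)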